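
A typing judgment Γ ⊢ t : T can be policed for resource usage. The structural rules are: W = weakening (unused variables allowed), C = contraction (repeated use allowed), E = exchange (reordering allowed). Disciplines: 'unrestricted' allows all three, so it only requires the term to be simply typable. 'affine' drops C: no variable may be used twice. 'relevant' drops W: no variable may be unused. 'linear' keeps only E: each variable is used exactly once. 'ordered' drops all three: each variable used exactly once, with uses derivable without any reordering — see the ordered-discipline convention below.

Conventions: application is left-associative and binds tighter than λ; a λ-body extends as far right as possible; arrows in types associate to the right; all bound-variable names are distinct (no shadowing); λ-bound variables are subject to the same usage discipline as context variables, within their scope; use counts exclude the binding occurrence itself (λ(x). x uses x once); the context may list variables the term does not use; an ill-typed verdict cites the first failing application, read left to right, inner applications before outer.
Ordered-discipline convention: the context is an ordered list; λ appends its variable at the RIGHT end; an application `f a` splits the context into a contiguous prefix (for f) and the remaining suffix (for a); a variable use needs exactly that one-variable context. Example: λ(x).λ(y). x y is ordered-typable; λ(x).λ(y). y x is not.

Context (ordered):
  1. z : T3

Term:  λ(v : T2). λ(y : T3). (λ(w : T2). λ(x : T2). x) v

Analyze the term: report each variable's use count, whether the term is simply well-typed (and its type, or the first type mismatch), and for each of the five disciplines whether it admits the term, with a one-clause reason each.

use counts: z=0; v (bound)=1; y (bound)=0; w (bound)=0; x (bound)=1
use order (left to right): x, v
typing: ✓ — T2 -> T3 -> T2 -> T2
ordered ✗ (needs weakening: z, y, w unused)
linear ✗ (needs weakening: z, y, w unused)
affine ✓ (z, v, y, w, x: no repeats, contraction unneeded)
relevant ✗ (needs weakening: z, y, w unused)
unrestricted ✓ (well-typed at T2 -> T3 -> T2 -> T2; no restrictions here)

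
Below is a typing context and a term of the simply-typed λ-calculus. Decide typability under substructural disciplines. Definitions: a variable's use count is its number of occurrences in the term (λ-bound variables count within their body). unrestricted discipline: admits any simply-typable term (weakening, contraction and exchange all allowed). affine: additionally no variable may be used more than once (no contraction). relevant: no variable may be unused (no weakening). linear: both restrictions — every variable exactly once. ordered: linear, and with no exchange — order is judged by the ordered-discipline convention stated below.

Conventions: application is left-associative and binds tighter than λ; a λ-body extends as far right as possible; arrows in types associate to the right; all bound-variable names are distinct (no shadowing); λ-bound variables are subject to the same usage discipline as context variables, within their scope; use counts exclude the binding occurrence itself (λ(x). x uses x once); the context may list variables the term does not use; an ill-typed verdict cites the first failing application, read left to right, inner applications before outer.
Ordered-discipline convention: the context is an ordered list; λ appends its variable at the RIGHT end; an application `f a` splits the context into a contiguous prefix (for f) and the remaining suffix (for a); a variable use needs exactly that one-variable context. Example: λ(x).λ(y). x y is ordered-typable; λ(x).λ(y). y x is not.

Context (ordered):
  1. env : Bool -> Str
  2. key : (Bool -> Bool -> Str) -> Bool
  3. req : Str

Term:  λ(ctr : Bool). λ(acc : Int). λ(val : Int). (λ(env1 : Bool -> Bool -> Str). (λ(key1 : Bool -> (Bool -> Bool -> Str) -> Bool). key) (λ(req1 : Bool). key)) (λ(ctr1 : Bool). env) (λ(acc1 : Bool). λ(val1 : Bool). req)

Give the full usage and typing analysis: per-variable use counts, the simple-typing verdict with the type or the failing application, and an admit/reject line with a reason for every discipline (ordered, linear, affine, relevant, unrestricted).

counts: env=1; key=2; req=1; ctr (bound)=0; acc (bound)=0; val (bound)=0; env1 (bound)=0; key1 (bound)=0; req1 (bound)=0; ctr1 (bound)=0; acc1 (bound)=0; val1 (bound)=0
order of uses: key, key, env, req
typing: well-typed at Bool -> Int -> Int -> Bool
ordered ✗ (needs contraction — key ×2; ctr, acc, val, env1, key1, req1, ctr1, acc1, val1 left unused)
linear ✗ (needs contraction — key ×2; ctr, acc, val, env1, key1, req1, ctr1, acc1, val1 left unused)
affine ✗ (needs contraction — key ×2)
relevant ✗ (ctr, acc, val, env1, key1, req1, ctr1, acc1, val1 left unused)
unrestricted ✓ (type-checks (Bool -> Int -> Int -> Bool) and nothing is barred)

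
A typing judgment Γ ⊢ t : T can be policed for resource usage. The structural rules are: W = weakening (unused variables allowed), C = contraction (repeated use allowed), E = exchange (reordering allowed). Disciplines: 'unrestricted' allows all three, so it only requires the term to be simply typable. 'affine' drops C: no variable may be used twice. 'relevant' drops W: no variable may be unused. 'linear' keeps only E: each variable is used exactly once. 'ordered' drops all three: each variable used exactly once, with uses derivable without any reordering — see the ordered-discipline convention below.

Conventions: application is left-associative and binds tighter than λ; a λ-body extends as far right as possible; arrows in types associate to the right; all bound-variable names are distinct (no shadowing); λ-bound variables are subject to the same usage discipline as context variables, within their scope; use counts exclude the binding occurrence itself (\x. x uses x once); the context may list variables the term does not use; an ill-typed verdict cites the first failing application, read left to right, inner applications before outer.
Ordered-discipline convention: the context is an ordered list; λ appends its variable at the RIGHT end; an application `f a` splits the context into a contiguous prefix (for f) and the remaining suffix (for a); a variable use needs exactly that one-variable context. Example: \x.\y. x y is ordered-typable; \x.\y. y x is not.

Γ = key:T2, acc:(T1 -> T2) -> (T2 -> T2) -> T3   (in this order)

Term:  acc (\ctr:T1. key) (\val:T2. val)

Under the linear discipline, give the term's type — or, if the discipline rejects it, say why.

not well-typed under linear — ctr left unused
counts: key: 1×; acc: 1×; ctr [bound]: 0×; val [bound]: 1×
left-to-right use order: acc, key, val
typing: well-typed — term : T3
across the five disciplines: ordered ✗; linear ✗; affine ✓; relevant ✗; unrestricted ✓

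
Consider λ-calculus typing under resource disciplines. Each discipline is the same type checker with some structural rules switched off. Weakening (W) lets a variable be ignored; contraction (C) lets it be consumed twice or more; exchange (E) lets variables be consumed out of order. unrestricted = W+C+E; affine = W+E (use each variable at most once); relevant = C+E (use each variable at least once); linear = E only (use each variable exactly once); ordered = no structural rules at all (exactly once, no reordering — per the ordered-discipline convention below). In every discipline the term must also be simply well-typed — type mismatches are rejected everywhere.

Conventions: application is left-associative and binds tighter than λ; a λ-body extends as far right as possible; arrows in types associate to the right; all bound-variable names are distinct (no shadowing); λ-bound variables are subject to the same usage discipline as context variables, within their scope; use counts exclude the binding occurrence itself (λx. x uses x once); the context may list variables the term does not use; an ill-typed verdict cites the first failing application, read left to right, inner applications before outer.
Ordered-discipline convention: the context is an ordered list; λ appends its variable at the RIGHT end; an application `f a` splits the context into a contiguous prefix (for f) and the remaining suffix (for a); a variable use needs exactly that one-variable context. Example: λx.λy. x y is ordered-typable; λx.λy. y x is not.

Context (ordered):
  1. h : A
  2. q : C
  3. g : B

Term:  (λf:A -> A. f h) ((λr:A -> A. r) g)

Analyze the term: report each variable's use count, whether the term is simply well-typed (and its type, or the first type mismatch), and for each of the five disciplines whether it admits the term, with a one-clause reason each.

counts: h=1, q=0, g=1, f (λ-bound)=1, r (λ-bound)=1
left-to-right use order: f, h, r, g
typing: ill-typed: argument of type B where A -> A is required
ordered: ✗ — not simply typable
linear: ✗ — fails simple typing
affine: ✗ — a type mismatch blocks all five
relevant: ✗ — the type mismatch rejects it
unrestricted: ✗ — not simply typable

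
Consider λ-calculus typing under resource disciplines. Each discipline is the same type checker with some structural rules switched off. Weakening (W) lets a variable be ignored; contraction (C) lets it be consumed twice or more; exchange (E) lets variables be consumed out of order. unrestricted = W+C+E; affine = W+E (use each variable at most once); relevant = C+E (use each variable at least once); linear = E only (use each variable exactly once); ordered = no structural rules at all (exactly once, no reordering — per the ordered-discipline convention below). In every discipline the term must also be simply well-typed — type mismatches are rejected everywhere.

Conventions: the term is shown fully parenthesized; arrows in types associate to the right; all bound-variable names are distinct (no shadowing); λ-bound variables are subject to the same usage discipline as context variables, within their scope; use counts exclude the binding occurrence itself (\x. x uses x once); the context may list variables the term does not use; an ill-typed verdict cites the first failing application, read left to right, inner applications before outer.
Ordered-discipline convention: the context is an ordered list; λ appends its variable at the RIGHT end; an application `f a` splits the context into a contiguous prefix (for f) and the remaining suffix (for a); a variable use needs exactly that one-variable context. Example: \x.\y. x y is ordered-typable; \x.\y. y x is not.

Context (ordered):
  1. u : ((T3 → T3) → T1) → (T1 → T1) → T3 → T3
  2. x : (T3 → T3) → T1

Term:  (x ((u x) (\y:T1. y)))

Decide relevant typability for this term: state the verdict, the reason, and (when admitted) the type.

yes — none of u, x, y goes unused; term : T1
variable uses: u: 1×, x: 2×, y (λ-bound): 1×
uses in reading order: x, u, x, y
typing: well-typed — term : T1
summary: ordered ✗ | linear ✗ | affine ✗ | relevant ✓ | unrestricted ✓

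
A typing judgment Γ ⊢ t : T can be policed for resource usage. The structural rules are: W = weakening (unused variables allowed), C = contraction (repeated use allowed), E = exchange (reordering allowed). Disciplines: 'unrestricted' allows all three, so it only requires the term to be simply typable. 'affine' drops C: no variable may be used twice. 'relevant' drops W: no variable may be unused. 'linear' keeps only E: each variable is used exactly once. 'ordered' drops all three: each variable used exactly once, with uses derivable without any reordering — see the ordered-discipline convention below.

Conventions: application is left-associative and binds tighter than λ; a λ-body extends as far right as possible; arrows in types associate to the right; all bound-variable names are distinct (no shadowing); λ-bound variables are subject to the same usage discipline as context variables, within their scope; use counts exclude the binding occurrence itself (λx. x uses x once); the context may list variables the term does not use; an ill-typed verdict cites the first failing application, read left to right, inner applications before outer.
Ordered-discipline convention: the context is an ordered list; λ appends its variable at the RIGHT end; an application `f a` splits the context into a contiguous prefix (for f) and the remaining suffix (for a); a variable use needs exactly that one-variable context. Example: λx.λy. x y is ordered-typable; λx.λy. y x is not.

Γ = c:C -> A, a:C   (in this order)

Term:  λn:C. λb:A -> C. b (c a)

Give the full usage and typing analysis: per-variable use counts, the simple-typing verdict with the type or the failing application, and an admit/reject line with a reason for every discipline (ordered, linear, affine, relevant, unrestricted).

use counts: c: 1; a: 1; n [bound]: 0; b [bound]: 1
left-to-right use order: b, c, a
typing: well-typed at C -> (A -> C) -> C
ordered ✗ (n left unused)
linear ✗ (n left unused)
affine ✓ (no duplicate uses among c, a, n, b)
relevant ✗ (n left unused)
unrestricted ✓ (well-typed at C -> (A -> C) -> C; no restrictions here)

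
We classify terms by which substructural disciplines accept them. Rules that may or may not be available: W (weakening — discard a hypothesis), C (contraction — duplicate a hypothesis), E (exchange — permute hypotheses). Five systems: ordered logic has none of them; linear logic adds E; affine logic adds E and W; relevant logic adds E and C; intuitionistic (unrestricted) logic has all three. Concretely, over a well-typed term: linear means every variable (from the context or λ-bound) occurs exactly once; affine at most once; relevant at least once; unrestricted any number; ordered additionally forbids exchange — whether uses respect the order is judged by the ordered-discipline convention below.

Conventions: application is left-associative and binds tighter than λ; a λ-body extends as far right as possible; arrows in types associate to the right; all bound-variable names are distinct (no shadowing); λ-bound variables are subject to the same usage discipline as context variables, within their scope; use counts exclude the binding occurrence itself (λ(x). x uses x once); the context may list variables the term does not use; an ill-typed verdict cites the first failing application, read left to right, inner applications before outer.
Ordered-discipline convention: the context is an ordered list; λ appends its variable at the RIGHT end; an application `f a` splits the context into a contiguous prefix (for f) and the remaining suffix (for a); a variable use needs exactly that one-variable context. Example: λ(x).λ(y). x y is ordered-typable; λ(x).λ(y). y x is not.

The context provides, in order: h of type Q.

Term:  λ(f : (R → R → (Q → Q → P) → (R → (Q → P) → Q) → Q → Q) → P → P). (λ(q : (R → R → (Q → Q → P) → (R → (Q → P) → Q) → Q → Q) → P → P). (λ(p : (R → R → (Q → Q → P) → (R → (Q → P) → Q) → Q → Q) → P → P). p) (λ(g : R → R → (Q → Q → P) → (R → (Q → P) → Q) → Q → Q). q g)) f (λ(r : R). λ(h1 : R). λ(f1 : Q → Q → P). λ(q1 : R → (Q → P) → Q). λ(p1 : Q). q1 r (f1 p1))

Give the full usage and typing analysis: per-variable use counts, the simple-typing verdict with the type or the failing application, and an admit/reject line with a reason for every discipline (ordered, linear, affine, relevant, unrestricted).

variable uses: h: 0×; f (λ-bound): 1×; q (λ-bound): 1×; p (λ-bound): 1×; g (λ-bound): 1×; r (λ-bound): 1×; h1 (λ-bound): 0×; f1 (λ-bound): 1×; q1 (λ-bound): 1×; p1 (λ-bound): 1×
order of uses: p, q, g, f, q1, r, f1, p1
typing: ✓ — ((R → R → (Q → Q → P) → (R → (Q → P) → Q) → Q → Q) → P → P) → P → P
ordered: ✗, h, h1 never used (weakening)
linear: ✗, h, h1 never used (weakening)
affine: ✓, no duplicate uses among h, f, q, p, g, r, h1, f1, q1, p1
relevant: ✗, h, h1 never used (weakening)
unrestricted: ✓, well-typed at ((R → R → (Q → Q → P) → (R → (Q → P) → Q) → Q → Q) → P → P) → P → P; no restrictions here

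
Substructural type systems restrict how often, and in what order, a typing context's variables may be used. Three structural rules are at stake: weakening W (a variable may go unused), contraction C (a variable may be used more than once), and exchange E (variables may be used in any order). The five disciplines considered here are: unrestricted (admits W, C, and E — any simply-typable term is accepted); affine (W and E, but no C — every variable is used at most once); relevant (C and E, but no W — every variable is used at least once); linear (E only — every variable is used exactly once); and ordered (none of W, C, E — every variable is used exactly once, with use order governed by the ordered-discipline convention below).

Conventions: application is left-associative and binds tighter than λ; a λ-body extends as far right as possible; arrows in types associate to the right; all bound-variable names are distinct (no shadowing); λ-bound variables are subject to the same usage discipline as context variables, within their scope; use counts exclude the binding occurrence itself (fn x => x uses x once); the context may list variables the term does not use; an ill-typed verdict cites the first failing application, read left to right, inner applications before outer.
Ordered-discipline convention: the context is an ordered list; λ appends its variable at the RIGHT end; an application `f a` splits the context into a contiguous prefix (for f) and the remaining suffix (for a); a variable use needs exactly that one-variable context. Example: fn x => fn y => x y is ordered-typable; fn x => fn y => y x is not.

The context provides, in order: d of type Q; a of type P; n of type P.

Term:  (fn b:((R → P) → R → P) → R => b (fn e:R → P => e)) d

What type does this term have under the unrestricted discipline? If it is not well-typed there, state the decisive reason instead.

not well-typed under unrestricted — not simply typable
variable uses: d=1; a=0; n=0; b (bound)=1; e (bound)=1
uses in reading order: b, e, d
typing: ill-typed: a function awaiting ((R → P) → R → P) → R gets Q
across the five disciplines: ordered ✗, linear ✗, affine ✗, relevant ✗, unrestricted ✗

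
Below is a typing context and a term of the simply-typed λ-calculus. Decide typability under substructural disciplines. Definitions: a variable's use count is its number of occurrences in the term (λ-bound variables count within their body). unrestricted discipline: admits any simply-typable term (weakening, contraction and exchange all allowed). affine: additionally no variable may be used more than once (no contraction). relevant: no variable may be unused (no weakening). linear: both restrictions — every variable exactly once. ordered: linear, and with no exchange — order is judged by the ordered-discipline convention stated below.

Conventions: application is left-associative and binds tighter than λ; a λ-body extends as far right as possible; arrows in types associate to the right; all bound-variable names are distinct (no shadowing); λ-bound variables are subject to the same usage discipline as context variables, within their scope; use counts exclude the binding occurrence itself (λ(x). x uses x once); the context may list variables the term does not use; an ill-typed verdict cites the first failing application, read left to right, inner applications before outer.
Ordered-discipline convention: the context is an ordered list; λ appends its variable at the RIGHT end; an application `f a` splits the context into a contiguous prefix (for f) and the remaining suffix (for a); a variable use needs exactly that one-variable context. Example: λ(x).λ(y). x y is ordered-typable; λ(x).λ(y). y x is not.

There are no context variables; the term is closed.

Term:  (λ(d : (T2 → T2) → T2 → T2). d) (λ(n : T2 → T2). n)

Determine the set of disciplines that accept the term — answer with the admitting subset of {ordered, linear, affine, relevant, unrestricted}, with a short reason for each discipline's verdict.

admitting disciplines: ordered, linear, affine, relevant, unrestricted
use counts: d (λ-bound): 1, n (λ-bound): 1
uses in reading order: d, n
typing: the term checks, with type (T2 → T2) → T2 → T2
ordered ✓ (single-use (d, n), ordered derivation ok)
linear ✓ (d, n: one use apiece)
affine ✓ (at most one use each (d, n))
relevant ✓ (every one of d, n appears)
unrestricted ✓ (type-checks ((T2 → T2) → T2 → T2) and nothing is barred)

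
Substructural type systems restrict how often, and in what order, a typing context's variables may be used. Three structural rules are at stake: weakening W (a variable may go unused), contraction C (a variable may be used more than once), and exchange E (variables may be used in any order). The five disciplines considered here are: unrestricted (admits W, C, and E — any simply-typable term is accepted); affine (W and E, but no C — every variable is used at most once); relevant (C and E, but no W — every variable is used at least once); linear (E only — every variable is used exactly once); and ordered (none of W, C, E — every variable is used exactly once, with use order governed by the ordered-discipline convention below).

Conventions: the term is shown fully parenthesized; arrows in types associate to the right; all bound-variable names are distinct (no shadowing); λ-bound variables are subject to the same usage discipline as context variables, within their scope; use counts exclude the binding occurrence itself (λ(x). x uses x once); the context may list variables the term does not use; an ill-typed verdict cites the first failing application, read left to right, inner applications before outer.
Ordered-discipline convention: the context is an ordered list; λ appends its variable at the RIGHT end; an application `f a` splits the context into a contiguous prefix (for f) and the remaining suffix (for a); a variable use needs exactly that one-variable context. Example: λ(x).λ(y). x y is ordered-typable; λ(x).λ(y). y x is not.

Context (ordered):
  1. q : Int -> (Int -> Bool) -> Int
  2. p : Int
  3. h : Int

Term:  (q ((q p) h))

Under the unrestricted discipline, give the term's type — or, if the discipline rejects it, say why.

not well-typed under unrestricted — the type mismatch rejects it
counts: q ×2; p ×1; h ×1
left-to-right use order: q, q, p, h
typing: ill-typed: an application expects Int -> Bool but receives Int
all disciplines: ordered ✗ · linear ✗ · affine ✗ · relevant ✗ · unrestricted ✗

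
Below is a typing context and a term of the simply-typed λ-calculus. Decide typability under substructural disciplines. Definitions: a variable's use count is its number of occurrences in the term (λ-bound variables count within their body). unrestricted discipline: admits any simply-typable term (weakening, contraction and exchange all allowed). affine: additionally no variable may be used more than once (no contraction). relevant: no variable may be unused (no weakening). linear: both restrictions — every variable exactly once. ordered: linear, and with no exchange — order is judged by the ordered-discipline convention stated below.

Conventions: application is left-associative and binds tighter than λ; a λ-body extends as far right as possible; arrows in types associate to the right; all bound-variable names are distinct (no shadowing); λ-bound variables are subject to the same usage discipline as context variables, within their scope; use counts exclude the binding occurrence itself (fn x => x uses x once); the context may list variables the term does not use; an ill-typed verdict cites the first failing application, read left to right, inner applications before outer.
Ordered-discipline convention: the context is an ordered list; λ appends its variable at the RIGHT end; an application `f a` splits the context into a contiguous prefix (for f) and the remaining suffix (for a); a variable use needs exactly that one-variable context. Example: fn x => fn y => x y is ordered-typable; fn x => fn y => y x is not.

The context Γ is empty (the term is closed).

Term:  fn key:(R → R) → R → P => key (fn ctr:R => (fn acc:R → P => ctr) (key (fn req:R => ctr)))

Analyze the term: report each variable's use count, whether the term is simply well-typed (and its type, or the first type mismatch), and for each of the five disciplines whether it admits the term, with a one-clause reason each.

usage: key (λ-bound): 2×; ctr (λ-bound): 2×; acc (λ-bound): 0×; req (λ-bound): 0×
left-to-right use order: key, ctr, key, ctr
typing: well-typed at ((R → R) → R → P) → R → P
ordered: ✗ — repeated use of key ×2, ctr ×2; acc, req left unused
linear: ✗ — repeated use of key ×2, ctr ×2; acc, req left unused
affine: ✗ — repeated use of key ×2, ctr ×2
relevant: ✗ — acc, req left unused
unrestricted: ✓ — type-checks (((R → R) → R → P) → R → P) and nothing is barred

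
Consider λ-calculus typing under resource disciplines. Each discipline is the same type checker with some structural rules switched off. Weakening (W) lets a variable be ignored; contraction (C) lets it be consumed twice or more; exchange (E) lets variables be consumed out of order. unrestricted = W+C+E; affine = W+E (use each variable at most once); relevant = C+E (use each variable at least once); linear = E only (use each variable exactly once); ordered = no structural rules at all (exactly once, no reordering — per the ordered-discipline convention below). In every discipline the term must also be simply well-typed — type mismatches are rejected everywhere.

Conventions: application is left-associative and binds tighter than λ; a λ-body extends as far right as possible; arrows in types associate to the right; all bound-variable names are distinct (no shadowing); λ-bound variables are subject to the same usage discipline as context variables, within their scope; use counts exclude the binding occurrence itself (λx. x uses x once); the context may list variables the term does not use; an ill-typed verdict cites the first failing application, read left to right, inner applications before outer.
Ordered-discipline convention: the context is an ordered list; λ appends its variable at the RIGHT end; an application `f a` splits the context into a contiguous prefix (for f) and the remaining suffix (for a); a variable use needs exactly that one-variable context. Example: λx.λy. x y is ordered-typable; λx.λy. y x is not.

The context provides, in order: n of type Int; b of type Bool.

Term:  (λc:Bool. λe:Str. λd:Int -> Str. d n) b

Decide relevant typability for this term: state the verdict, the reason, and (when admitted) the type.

no — c, e never used (weakening)
use counts: n=1, b=1, c [bound]=0, e [bound]=0, d [bound]=1
use order (left to right): d, n, b
typing: ✓ — Str -> (Int -> Str) -> Str
across the five disciplines: ordered ✗ | linear ✗ | affine ✓ | relevant ✗ | unrestricted ✓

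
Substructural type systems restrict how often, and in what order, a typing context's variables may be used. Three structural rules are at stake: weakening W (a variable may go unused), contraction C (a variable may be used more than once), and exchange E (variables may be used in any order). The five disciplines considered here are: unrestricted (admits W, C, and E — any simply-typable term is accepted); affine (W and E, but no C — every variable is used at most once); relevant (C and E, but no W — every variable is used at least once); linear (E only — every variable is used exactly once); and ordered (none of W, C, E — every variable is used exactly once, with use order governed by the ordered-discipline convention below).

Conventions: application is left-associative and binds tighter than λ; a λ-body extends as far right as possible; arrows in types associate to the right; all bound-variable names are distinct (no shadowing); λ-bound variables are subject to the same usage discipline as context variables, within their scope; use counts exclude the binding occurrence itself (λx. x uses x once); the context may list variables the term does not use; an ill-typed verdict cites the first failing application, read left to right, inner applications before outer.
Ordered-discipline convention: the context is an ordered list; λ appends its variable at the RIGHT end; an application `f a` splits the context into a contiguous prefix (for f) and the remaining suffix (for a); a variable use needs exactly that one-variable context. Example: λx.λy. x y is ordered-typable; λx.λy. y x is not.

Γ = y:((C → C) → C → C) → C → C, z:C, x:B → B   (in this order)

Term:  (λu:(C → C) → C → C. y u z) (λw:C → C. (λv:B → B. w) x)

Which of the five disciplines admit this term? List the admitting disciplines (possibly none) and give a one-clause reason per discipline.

admitting disciplines: affine, unrestricted
use counts: y=1; z=1; x=1; u (λ-bound)=1; w (λ-bound)=1; v (λ-bound)=0
left-to-right use order: y, u, z, w, x
typing: the term checks, with type C
ordered: ✗ — needs weakening: v unused
linear: ✗ — needs weakening: v unused
affine: ✓ — none of y, z, x, u, w, v used more than once
relevant: ✗ — needs weakening: v unused
unrestricted: ✓ — well-typed at C; no restrictions here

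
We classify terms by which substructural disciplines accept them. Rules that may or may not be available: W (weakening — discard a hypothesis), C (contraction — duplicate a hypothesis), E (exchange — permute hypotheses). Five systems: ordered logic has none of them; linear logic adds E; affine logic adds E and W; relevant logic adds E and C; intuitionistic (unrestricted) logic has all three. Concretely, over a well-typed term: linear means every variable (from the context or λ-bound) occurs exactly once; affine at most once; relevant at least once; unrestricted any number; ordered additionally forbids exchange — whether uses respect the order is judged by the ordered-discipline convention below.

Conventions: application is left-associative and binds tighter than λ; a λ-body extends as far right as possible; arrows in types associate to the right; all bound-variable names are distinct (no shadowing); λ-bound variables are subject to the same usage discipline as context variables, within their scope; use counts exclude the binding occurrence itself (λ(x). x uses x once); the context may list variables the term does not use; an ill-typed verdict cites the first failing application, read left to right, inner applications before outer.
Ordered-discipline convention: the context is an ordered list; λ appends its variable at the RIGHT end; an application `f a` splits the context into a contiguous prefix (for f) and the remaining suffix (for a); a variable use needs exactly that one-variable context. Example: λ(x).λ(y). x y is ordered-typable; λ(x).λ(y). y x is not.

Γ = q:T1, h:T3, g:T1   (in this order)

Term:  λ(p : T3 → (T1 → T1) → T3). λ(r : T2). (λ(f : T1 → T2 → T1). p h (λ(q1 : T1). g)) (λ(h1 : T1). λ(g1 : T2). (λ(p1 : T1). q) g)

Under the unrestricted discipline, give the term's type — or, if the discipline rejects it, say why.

term : (T3 → (T1 → T1) → T3) → T2 → T3
use counts: q: 1; h: 1; g: 2; p (λ-bound): 1; r (λ-bound): 0; f (λ-bound): 0; q1 (λ-bound): 0; h1 (λ-bound): 0; g1 (λ-bound): 0; p1 (λ-bound): 0
order of uses: p, h, g, q, g
typing: the term checks, with type (T3 → (T1 → T1) → T3) → T2 → T3
across the five disciplines: ordered ✗; linear ✗; affine ✗; relevant ✗; unrestricted ✓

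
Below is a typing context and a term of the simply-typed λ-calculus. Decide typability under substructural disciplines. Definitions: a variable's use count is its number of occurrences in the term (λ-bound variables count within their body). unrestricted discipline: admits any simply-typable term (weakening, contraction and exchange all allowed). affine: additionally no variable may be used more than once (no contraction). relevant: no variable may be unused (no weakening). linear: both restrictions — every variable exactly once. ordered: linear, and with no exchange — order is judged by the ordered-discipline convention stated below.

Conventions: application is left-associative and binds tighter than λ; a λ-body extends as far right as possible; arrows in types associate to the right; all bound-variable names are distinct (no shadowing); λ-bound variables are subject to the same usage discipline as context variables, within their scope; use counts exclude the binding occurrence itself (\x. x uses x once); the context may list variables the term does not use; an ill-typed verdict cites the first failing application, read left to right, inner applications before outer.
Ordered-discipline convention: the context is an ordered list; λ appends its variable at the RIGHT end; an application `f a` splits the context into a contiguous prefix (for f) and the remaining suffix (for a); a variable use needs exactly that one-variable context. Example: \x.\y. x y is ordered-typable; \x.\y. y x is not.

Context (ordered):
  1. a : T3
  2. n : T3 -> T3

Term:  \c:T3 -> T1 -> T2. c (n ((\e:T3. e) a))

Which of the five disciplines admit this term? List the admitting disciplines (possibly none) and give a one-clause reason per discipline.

admitted in: linear, affine, relevant, unrestricted
variable uses: a=1; n=1; c [bound]=1; e [bound]=1
left-to-right use order: c, n, e, a
typing: ✓ — (T3 -> T1 -> T2) -> T1 -> T2
ordered: ✗, no contiguous prefix/suffix split fits c, n, e, a
linear: ✓, single use per variable (a, n, c, e)
affine: ✓, at most one use each (a, n, c, e)
relevant: ✓, none of a, n, c, e goes unused
unrestricted: ✓, typability at (T3 -> T1 -> T2) -> T1 -> T2 is all that's needed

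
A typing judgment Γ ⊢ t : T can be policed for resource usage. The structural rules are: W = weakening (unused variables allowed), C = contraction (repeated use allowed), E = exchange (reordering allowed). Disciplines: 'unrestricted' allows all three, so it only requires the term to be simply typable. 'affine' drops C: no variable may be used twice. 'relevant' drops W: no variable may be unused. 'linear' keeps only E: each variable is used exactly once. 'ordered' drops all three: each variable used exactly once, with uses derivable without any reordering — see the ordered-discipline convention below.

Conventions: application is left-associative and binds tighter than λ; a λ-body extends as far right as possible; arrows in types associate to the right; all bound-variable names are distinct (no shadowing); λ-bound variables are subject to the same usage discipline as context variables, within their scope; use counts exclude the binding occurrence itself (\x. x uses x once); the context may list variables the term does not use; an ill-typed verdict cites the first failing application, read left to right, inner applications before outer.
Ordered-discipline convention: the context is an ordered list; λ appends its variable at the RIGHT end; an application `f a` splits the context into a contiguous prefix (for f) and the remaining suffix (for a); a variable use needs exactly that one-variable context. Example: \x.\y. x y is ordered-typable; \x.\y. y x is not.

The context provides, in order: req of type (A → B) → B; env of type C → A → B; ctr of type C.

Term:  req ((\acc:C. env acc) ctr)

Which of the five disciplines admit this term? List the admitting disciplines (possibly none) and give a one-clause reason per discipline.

admitting disciplines: ordered, linear, affine, relevant, unrestricted
usage: req: 1×; env: 1×; ctr: 1×; acc (λ-bound): 1×
use order (left to right): req, env, acc, ctr
typing: well-typed — term : B
ordered: ✓, req, env, ctr, acc once each; derivable with no W/C/E
linear: ✓, each of req, env, ctr, acc used exactly once
affine: ✓, at most one use each (req, env, ctr, acc)
relevant: ✓, every one of req, env, ctr, acc appears
unrestricted: ✓, simply typable at B; W, C, E all held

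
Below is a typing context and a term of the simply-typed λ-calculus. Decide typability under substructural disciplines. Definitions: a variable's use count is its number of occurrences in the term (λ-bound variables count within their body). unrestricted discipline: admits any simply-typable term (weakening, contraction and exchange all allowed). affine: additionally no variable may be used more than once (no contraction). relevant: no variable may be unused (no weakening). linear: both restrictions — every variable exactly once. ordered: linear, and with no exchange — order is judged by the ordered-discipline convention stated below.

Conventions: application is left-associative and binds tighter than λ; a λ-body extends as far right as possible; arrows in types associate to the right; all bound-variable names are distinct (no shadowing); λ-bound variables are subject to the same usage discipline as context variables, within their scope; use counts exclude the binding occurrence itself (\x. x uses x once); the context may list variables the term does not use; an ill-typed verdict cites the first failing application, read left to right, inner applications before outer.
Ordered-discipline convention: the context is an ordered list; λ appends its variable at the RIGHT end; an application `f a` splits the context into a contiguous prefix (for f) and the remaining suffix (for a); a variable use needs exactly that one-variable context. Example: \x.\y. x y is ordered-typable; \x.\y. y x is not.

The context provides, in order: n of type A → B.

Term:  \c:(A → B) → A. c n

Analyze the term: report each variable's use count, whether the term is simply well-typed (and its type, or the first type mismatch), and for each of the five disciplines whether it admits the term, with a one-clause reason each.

usage: n: 1×, c [bound]: 1×
left-to-right use order: c, n
typing: the term checks, with type ((A → B) → A) → A
ordered ✗ (use order c, n needs exchange)
linear ✓ (n, c: one use apiece)
affine ✓ (at most one use each (n, c))
relevant ✓ (none of n, c goes unused)
unrestricted ✓ (well-typed at ((A → B) → A) → A; no restrictions here)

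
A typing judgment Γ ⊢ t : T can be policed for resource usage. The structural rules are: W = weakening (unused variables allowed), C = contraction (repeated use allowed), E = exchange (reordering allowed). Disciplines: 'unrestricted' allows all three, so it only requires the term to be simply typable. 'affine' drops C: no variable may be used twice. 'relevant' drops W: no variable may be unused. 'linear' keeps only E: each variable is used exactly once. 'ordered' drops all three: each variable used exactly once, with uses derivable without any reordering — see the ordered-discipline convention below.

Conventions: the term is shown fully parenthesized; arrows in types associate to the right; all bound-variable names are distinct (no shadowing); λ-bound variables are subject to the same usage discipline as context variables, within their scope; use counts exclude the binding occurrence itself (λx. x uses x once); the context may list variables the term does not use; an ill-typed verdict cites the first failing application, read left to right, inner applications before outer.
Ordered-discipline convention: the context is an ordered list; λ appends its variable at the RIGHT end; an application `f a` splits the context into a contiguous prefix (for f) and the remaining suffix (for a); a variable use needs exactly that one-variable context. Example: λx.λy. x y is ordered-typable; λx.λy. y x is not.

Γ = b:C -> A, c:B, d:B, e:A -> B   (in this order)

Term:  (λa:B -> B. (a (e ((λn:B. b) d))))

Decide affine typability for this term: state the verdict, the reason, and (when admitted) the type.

no — a type mismatch blocks all five
use counts: b: 1×; c: 0×; d: 1×; e: 1×; a [bound]: 1×; n [bound]: 0×
use order (left to right): a, e, b, d
typing: ill-typed: an argument C -> A mismatches the expected A
per-discipline verdicts: ordered ✗, linear ✗, affine ✗, relevant ✗, unrestricted ✗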